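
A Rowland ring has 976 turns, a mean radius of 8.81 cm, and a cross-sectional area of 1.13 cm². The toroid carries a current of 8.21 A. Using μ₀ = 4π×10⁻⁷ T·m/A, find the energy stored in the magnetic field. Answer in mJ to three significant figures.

U ≈ 8.24 mJ

L = μ₀N²A/(2πR) = (4π×10⁻⁷)(976)²(1.130×10^-4)/(2π×8.810×10^-2) = 2.444×10^-4 H.
U = ½LI² = ½(2.444×10^-4)(8.21)² = 8.235×10^-3 J.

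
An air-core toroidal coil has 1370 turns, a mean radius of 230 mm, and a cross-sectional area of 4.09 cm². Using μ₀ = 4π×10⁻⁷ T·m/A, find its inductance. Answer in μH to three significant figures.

L ≈ 668 μH

For a thin toroid, L = μ₀N²A/(2πR).
L = (4π×10⁻⁷)(1370)²(4.090×10^-4) / (2π×0.23 m) = 6.675×10^-4 H.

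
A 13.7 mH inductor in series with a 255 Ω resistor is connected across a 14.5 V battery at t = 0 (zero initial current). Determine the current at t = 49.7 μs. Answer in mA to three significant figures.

τ = L/R = 1.370×10^-2/255 = 5.373×10^-5 s; final current I_∞ = ε/R = 14.5/255 = 5.686×10^-2 A.
I(t) = I_∞(1 − e^(−t/τ)) with t/τ = 0.925.
I = (5.686×10^-2)(1 − e^(−0.925)) = 3.432×10^-2 A.

I ≈ 34.3 mA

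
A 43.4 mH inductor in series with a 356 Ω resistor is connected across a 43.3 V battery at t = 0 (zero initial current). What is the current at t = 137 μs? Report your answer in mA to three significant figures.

I ≈ 82.1 mA

τ = L/R = 4.340×10^-2/356 = 1.219×10^-4 s; final current I_∞ = ε/R = 43.3/356 = 0.1216 A.
I(t) = I_∞(1 − e^(−t/τ)) with t/τ = 1.124.
I = (0.1216)(1 − e^(−1.124)) = 8.209×10^-2 A.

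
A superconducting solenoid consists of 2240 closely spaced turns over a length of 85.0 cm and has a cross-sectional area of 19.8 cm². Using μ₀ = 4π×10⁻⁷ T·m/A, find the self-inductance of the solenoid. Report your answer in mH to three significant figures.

L ≈ 14.7 mH

A = 19.8 cm² = 1.980×10^-3 m².
For a long solenoid, L = μ₀N²A/ℓ.
L = (4π×10⁻⁷)(2240)²(1.980×10^-3)/(0.85 m) = 1.469×10^-2 H.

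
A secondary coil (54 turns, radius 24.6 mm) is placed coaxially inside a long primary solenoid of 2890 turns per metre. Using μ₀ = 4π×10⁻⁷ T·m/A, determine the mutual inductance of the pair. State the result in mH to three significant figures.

The outer solenoid produces a uniform field B₁ = μ₀n₁I₁ across the inner coil,
so the flux linkage is N₂Φ = N₂B₁A₂ = μ₀n₁N₂A₂·I₁, giving M = μ₀n₁N₂A₂.
A₂ = πr² = π(2.460×10^-2 m)² = 1.901×10^-3 m².
M = (4π×10⁻⁷)(2890)(54)(1.901×10^-3) = 3.728×10^-4 H.

M ≈ 0.373 mH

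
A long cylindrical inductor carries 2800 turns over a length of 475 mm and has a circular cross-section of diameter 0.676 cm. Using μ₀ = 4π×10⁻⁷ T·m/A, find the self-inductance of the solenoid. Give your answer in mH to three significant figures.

A = π(d/2)² = π(3.380×10^-3 m)² = 3.589×10^-5 m².
For a long solenoid, L = μ₀N²A/ℓ.
L = (4π×10⁻⁷)(2800)²(3.589×10^-5)/(0.475 m) = 7.444×10^-4 H.

L ≈ 0.744 mH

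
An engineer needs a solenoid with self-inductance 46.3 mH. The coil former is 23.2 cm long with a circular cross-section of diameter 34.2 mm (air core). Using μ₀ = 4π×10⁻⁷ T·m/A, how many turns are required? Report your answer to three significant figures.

A = π(d/2)² = π(1.710×10^-2 m)² = 9.186×10^-4 m².
From L = μ₀N²A/ℓ, N = √(Lℓ / (μ₀A)).
N = √[(4.630×10^-2)(0.232) / ((4π×10⁻⁷)×9.186×10^-4)] = √(9.305×10^6) ≈ 3050.4.

N ≈ 3050 turns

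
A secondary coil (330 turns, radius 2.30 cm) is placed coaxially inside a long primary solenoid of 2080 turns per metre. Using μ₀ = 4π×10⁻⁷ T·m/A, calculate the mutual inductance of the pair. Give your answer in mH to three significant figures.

The outer solenoid produces a uniform field B₁ = μ₀n₁I₁ across the inner coil,
so the flux linkage is N₂Φ = N₂B₁A₂ = μ₀n₁N₂A₂·I₁, giving M = μ₀n₁N₂A₂.
A₂ = πr² = π(2.300×10^-2 m)² = 1.662×10^-3 m².
M = (4π×10⁻⁷)(2080)(330)(1.662×10^-3) = 1.433×10^-3 H.

M ≈ 1.43 mH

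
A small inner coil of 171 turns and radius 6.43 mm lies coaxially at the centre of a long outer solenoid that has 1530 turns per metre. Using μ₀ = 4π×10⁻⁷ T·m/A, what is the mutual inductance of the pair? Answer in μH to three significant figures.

The outer solenoid produces a uniform field B₁ = μ₀n₁I₁ across the inner coil,
so the flux linkage is N₂Φ = N₂B₁A₂ = μ₀n₁N₂A₂·I₁, giving M = μ₀n₁N₂A₂.
A₂ = πr² = π(6.430×10^-3 m)² = 1.299×10^-4 m².
M = (4π×10⁻⁷)(1530)(171)(1.299×10^-4) = 4.270×10^-5 H.

M ≈ 42.7 μH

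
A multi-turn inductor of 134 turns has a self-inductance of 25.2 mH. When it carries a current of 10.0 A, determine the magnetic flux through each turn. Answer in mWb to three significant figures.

From L = NΦ_B/I, the flux per turn is Φ_B = LI/N.
Φ_B = (2.520×10^-2 H)(10.0 A)/134 = 1.881×10^-3 Wb.

Φ_B ≈ 1.88 mWb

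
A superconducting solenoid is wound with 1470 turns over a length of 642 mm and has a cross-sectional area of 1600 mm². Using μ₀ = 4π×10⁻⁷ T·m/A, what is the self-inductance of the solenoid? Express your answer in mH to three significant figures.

A = 1600 mm² = 1.600×10^-3 m².
For a long solenoid, L = μ₀N²A/ℓ.
L = (4π×10⁻⁷)(1470)²(1.600×10^-3)/(0.642 m) = 6.768×10^-3 H.

L ≈ 6.77 mH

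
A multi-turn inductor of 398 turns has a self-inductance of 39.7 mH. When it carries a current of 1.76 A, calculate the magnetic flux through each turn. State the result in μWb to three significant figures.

Φ_B ≈ 176 μWb

From L = NΦ_B/I, the flux per turn is Φ_B = LI/N.
Φ_B = (3.970×10^-2 H)(1.76 A)/398 = 1.756×10^-4 Wb.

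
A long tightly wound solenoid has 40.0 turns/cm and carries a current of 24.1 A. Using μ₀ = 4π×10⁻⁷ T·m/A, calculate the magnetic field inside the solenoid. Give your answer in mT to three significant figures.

B ≈ 121 mT

Inside a long solenoid, B = μ₀nI.
B = (4π×10⁻⁷)(4.000×10^3 m⁻¹)(24.1 A) = 0.1211 T.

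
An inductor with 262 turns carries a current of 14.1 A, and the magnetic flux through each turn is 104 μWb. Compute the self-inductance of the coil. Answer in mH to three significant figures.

L ≈ 1.93 mH

Self-inductance is defined by L = NΦ_B/I (flux linkage over current).
L = (262)(1.040×10^-4 Wb)/(14.1 A) = 1.932×10^-3 H.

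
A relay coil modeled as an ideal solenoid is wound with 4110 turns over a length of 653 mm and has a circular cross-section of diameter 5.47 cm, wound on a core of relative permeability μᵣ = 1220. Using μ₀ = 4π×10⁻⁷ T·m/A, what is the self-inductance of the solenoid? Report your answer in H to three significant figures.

L ≈ 93.2 H

A = π(d/2)² = π(2.735×10^-2 m)² = 2.350×10^-3 m².
For a long solenoid, L = μ₀μᵣN²A/ℓ.
L = (4π×10⁻⁷)(1220)(4110)²(2.350×10^-3)/(0.653 m) = 93.2 H.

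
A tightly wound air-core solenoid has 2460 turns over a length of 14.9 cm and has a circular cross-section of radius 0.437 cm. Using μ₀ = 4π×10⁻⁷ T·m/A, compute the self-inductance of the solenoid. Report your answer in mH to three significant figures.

A = πr² = π(4.370×10^-3 m)² = 5.999×10^-5 m².
For a long solenoid, L = μ₀N²A/ℓ.
L = (4π×10⁻⁷)(2460)²(5.999×10^-5)/(0.149 m) = 3.062×10^-3 H.

L ≈ 3.06 mH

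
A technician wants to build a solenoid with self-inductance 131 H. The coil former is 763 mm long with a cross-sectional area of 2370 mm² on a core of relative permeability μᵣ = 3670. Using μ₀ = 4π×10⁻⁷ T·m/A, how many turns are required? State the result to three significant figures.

N ≈ 3020 turns

A = 2370 mm² = 2.370×10^-3 m².
From L = μ₀μᵣN²A/ℓ, N = √(Lℓ / (μ₀μᵣA)).
N = √[(131)(0.763) / ((4π×10⁻⁷)(3670)×2.370×10^-3)] = √(9.1447×10^6) ≈ 3024.0.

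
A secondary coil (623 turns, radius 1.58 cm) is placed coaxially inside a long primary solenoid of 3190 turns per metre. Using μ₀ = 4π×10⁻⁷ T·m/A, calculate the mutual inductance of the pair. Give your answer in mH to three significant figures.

The outer solenoid produces a uniform field B₁ = μ₀n₁I₁ across the inner coil,
so the flux linkage is N₂Φ = N₂B₁A₂ = μ₀n₁N₂A₂·I₁, giving M = μ₀n₁N₂A₂.
A₂ = πr² = π(1.580×10^-2 m)² = 7.843×10^-4 m².
M = (4π×10⁻⁷)(3190)(623)(7.843×10^-4) = 1.959×10^-3 H.

M ≈ 1.96 mH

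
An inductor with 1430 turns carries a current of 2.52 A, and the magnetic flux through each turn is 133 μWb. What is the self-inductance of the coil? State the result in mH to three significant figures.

L ≈ 75.5 mH

Self-inductance is defined by L = NΦ_B/I (flux linkage over current).
L = (1430)(1.330×10^-4 Wb)/(2.52 A) = 7.547×10^-2 H.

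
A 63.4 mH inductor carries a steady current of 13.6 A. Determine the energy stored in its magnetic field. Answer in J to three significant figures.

Stored magnetic energy: U = ½LI².
U = ½(6.340×10^-2 H)(13.6 A)² = 5.863 J.

U ≈ 5.86 J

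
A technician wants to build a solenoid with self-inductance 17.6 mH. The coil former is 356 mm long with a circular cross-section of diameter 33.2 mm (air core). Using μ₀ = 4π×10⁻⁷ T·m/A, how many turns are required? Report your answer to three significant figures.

A = π(d/2)² = π(1.660×10^-2 m)² = 8.657×10^-4 m².
From L = μ₀N²A/ℓ, N = √(Lℓ / (μ₀A)).
N = √[(1.760×10^-2)(0.356) / ((4π×10⁻⁷)×8.657×10^-4)] = √(5.760×10^6) ≈ 2399.9.

N ≈ 2400 turns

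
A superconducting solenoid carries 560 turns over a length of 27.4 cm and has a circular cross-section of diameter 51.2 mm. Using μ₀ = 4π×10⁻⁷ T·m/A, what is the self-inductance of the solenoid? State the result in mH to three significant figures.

A = π(d/2)² = π(2.560×10^-2 m)² = 2.059×10^-3 m².
For a long solenoid, L = μ₀N²A/ℓ.
L = (4π×10⁻⁷)(560)²(2.059×10^-3)/(0.274 m) = 2.961×10^-3 H.

L ≈ 2.96 mH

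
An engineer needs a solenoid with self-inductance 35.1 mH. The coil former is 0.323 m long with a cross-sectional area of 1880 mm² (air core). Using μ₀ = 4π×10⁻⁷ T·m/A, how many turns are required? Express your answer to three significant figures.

A = 1880 mm² = 1.880×10^-3 m².
From L = μ₀N²A/ℓ, N = √(Lℓ / (μ₀A)).
N = √[(3.510×10^-2)(0.323) / ((4π×10⁻⁷)×1.880×10^-3)] = √(4.799×10^6) ≈ 2190.6.

N ≈ 2190 turns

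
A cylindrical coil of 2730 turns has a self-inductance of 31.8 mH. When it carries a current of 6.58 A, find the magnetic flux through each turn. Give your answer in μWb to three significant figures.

From L = NΦ_B/I, the flux per turn is Φ_B = LI/N.
Φ_B = (3.180×10^-2 H)(6.58 A)/2730 = 7.6646×10^-5 Wb.

Φ_B ≈ 76.6 μWb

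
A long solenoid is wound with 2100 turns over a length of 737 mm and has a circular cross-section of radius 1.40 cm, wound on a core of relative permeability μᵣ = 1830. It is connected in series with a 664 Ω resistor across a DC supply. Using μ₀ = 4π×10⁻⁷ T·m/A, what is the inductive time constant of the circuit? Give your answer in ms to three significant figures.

τ ≈ 12.8 ms

A = πr² = π(1.400×10^-2 m)² = 6.158×10^-4 m².
L = μ₀μᵣN²A/ℓ = (4π×10⁻⁷)(1830)(2100)²(6.158×10^-4)/(0.737) = 8.473 H.
τ = L/R = (8.473)/(664) = 1.276×10^-2 s.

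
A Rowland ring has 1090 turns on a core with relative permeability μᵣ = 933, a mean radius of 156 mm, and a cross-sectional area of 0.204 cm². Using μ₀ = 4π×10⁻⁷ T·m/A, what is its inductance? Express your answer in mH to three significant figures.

L ≈ 29.0 mH

For a thin toroid, L = μ₀μᵣN²A/(2πR).
L = (4π×10⁻⁷)(933)(1090)²(2.040×10^-5) / (2π×0.156 m) = 2.899×10^-2 H.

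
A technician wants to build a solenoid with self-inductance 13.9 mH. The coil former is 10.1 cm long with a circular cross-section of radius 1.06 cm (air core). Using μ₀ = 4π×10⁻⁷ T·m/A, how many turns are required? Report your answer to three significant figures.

N ≈ 1780 turns

A = πr² = π(1.060×10^-2 m)² = 3.530×10^-4 m².
From L = μ₀N²A/ℓ, N = √(Lℓ / (μ₀A)).
N = √[(1.390×10^-2)(0.101) / ((4π×10⁻⁷)×3.530×10^-4)] = √(3.1649×10^6) ≈ 1779.0.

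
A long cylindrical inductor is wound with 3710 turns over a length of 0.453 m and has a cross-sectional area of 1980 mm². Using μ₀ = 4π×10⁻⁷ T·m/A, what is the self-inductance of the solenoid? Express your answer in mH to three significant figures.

L ≈ 75.6 mH

A = 1980 mm² = 1.980×10^-3 m².
For a long solenoid, L = μ₀N²A/ℓ.
L = (4π×10⁻⁷)(3710)²(1.980×10^-3)/(0.453 m) = 7.560×10^-2 H.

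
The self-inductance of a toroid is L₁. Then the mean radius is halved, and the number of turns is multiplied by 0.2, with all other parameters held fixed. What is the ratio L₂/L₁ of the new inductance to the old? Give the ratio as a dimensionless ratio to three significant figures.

L₂/L₁ = 0.0800

For a toroid, L ∝ μᵣN²A/R.
L₂/L₁ = (0.5)^-1 × (0.2)^2 = 0.0800.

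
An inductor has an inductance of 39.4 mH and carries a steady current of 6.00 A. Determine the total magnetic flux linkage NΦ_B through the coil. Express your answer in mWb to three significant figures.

From L = NΦ_B/I, the flux linkage is NΦ_B = LI.
NΦ_B = (3.940×10^-2 H)(6.00 A) = 0.2364 Wb.

NΦ_B ≈ 236 mWb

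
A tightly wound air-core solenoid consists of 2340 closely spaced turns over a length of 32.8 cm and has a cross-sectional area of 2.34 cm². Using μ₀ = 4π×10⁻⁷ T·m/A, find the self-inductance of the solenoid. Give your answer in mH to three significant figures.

L ≈ 4.91 mH

A = 2.34 cm² = 2.340×10^-4 m².
For a long solenoid, L = μ₀N²A/ℓ.
L = (4π×10⁻⁷)(2340)²(2.340×10^-4)/(0.328 m) = 4.909×10^-3 H.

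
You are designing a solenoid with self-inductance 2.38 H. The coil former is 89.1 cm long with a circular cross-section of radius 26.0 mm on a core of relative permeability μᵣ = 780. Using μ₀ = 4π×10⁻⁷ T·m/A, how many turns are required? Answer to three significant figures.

A = πr² = π(2.600×10^-2 m)² = 2.124×10^-3 m².
From L = μ₀μᵣN²A/ℓ, N = √(Lℓ / (μ₀μᵣA)).
N = √[(2.38)(0.891) / ((4π×10⁻⁷)(780)×2.124×10^-3)] = √(1.019×10^6) ≈ 1009.3.

N ≈ 1010 turns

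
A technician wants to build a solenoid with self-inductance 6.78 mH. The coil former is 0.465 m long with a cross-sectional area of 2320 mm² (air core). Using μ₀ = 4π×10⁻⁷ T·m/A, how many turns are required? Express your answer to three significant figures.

A = 2320 mm² = 2.320×10^-3 m².
From L = μ₀N²A/ℓ, N = √(Lℓ / (μ₀A)).
N = √[(6.780×10^-3)(0.465) / ((4π×10⁻⁷)×2.320×10^-3)] = √(1.081×10^6) ≈ 1039.9.

N ≈ 1040 turns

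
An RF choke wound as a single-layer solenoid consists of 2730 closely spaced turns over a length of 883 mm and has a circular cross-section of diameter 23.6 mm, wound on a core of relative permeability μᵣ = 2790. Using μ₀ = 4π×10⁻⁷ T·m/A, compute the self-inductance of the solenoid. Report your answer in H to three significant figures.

A = π(d/2)² = π(1.180×10^-2 m)² = 4.374×10^-4 m².
For a long solenoid, L = μ₀μᵣN²A/ℓ.
L = (4π×10⁻⁷)(2790)(2730)²(4.374×10^-4)/(0.883 m) = 12.94 H.

L ≈ 12.9 H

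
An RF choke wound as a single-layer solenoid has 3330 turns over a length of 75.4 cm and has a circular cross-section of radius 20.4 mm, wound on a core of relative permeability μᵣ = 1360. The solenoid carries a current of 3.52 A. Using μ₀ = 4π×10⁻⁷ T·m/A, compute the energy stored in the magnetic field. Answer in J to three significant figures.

A = πr² = π(2.040×10^-2 m)² = 1.307×10^-3 m².
L = μ₀μᵣN²A/ℓ = (4π×10⁻⁷)(1360)(3330)²(1.307×10^-3)/(0.754) = 32.86 H.
U = ½LI² = ½(32.86)(3.52)² = 203.6 J.

U ≈ 204 J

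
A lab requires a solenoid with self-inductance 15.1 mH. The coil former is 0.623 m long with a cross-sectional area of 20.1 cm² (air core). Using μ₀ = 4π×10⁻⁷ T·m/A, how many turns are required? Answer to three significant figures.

N ≈ 1930 turns

A = 20.1 cm² = 2.010×10^-3 m².
From L = μ₀N²A/ℓ, N = √(Lℓ / (μ₀A)).
N = √[(1.510×10^-2)(0.623) / ((4π×10⁻⁷)×2.010×10^-3)] = √(3.724×10^6) ≈ 1929.9.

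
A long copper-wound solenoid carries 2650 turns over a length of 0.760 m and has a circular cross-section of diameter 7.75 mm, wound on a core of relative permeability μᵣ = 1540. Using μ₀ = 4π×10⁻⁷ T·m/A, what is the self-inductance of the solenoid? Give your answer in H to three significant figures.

L ≈ 0.844 H

A = π(d/2)² = π(3.875×10^-3 m)² = 4.717×10^-5 m².
For a long solenoid, L = μ₀μᵣN²A/ℓ.
L = (4π×10⁻⁷)(1540)(2650)²(4.717×10^-5)/(0.76 m) = 0.8435 H.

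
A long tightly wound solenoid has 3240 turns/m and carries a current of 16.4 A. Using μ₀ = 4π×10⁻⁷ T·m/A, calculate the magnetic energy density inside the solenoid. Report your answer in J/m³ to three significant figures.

u ≈ 1770 J/m³

B = μ₀nI = (4π×10⁻⁷)(3.240×10^3)(16.4) = 6.677×10^-2 T.
u = B²/(2μ₀) = (6.677×10^-2)²/(2×4π×10⁻⁷) = 1.774×10^3 J/m³.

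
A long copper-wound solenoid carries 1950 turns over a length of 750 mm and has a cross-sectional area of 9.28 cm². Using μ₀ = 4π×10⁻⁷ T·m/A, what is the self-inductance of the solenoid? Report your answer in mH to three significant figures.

L ≈ 5.91 mH

A = 9.28 cm² = 9.280×10^-4 m².
For a long solenoid, L = μ₀N²A/ℓ.
L = (4π×10⁻⁷)(1950)²(9.280×10^-4)/(0.75 m) = 5.912×10^-3 H.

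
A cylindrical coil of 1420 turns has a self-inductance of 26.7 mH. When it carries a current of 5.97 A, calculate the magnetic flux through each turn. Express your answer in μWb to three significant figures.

From L = NΦ_B/I, the flux per turn is Φ_B = LI/N.
Φ_B = (2.670×10^-2 H)(5.97 A)/1420 = 1.123×10^-4 Wb.

Φ_B ≈ 112 μWb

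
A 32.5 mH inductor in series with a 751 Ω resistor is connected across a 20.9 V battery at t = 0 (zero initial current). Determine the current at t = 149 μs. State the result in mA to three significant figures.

I ≈ 26.9 mA

τ = L/R = 3.250×10^-2/751 = 4.328×10^-5 s; final current I_∞ = ε/R = 20.9/751 = 2.783×10^-2 A.
I(t) = I_∞(1 − e^(−t/τ)) with t/τ = 3.443.
I = (2.783×10^-2)(1 − e^(−3.443)) = 2.694×10^-2 A.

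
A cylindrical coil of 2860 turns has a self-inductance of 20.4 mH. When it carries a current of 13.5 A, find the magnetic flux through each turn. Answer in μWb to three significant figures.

From L = NΦ_B/I, the flux per turn is Φ_B = LI/N.
Φ_B = (2.040×10^-2 H)(13.5 A)/2860 = 9.629×10^-5 Wb.

Φ_B ≈ 96.3 μWb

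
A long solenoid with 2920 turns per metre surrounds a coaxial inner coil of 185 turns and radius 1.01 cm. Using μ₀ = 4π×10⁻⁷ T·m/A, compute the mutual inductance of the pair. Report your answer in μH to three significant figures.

The outer solenoid produces a uniform field B₁ = μ₀n₁I₁ across the inner coil,
so the flux linkage is N₂Φ = N₂B₁A₂ = μ₀n₁N₂A₂·I₁, giving M = μ₀n₁N₂A₂.
A₂ = πr² = π(1.010×10^-2 m)² = 3.2047×10^-4 m².
M = (4π×10⁻⁷)(2920)(185)(3.2047×10^-4) = 2.175×10^-4 H.

M ≈ 218 μH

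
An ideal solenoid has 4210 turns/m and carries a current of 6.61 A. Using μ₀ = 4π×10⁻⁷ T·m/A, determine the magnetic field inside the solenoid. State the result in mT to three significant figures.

B ≈ 35.0 mT

Inside a long solenoid, B = μ₀nI.
B = (4π×10⁻⁷)(4.210×10^3 m⁻¹)(6.61 A) = 3.497×10^-2 T.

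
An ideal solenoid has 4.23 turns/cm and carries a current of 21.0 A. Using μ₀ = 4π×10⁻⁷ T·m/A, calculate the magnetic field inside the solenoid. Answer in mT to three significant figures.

B ≈ 11.2 mT

Inside a long solenoid, B = μ₀nI.
B = (4π×10⁻⁷)(423 m⁻¹)(21.0 A) = 1.116×10^-2 T.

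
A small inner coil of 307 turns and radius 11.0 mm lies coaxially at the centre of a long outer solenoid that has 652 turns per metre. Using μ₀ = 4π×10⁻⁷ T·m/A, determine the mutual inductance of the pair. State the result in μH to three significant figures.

M ≈ 95.6 μH

The outer solenoid produces a uniform field B₁ = μ₀n₁I₁ across the inner coil,
so the flux linkage is N₂Φ = N₂B₁A₂ = μ₀n₁N₂A₂·I₁, giving M = μ₀n₁N₂A₂.
A₂ = πr² = π(1.100×10^-2 m)² = 3.801×10^-4 m².
M = (4π×10⁻⁷)(652)(307)(3.801×10^-4) = 9.562×10^-5 H.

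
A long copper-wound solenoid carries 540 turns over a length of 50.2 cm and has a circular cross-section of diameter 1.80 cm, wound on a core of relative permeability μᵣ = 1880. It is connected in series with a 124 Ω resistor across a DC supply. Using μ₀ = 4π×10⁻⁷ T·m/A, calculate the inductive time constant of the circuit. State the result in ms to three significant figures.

τ ≈ 2.82 ms

A = π(d/2)² = π(9.000×10^-3 m)² = 2.5447×10^-4 m².
L = μ₀μᵣN²A/ℓ = (4π×10⁻⁷)(1880)(540)²(2.5447×10^-4)/(0.502) = 0.3492 H.
τ = L/R = (0.3492)/(124) = 2.816×10^-3 s.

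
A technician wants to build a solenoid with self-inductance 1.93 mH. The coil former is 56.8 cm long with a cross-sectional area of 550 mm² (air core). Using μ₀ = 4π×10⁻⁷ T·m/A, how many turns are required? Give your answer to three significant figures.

N ≈ 1260 turns

A = 550 mm² = 5.500×10^-4 m².
From L = μ₀N²A/ℓ, N = √(Lℓ / (μ₀A)).
N = √[(1.930×10^-3)(0.568) / ((4π×10⁻⁷)×5.500×10^-4)] = √(1.586×10^6) ≈ 1259.4.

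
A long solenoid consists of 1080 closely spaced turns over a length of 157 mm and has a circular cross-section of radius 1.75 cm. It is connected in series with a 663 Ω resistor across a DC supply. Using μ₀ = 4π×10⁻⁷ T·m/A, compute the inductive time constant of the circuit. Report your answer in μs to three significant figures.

τ ≈ 13.5 μs

A = πr² = π(1.750×10^-2 m)² = 9.621×10^-4 m².
L = μ₀N²A/ℓ = (4π×10⁻⁷)(1080)²(9.621×10^-4)/(0.157) = 8.982×10^-3 H.
τ = L/R = (8.982×10^-3)/(663) = 1.3548×10^-5 s.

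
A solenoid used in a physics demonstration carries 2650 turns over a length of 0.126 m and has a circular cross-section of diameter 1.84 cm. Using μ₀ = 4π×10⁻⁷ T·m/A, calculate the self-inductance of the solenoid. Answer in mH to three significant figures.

A = π(d/2)² = π(9.200×10^-3 m)² = 2.659×10^-4 m².
For a long solenoid, L = μ₀N²A/ℓ.
L = (4π×10⁻⁷)(2650)²(2.659×10^-4)/(0.126 m) = 1.862×10^-2 H.

L ≈ 18.6 mH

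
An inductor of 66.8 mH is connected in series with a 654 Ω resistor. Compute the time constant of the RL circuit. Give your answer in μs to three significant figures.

τ ≈ 102 μs

τ = L/R = (6.680×10^-2 H)/(654 Ω) = 1.021×10^-4 s.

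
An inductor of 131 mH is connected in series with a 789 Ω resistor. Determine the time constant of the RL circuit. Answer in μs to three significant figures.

τ = L/R = (0.131 H)/(789 Ω) = 1.660×10^-4 s.

τ ≈ 166 μs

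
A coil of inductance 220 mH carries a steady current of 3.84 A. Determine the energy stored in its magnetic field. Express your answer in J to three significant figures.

Stored magnetic energy: U = ½LI².
U = ½(0.22 H)(3.84 A)² = 1.622 J.

U ≈ 1.62 J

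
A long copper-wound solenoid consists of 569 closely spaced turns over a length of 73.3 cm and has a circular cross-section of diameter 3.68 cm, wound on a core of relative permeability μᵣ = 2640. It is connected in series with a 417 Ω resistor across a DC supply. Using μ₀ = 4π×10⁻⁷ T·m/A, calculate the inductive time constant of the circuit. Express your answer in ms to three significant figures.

A = π(d/2)² = π(1.840×10^-2 m)² = 1.064×10^-3 m².
L = μ₀μᵣN²A/ℓ = (4π×10⁻⁷)(2640)(569)²(1.064×10^-3)/(0.733) = 1.559 H.
τ = L/R = (1.559)/(417) = 3.738×10^-3 s.

τ ≈ 3.74 ms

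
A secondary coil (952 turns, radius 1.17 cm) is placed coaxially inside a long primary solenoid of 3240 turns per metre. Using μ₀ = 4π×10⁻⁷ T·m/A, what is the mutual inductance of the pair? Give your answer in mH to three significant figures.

The outer solenoid produces a uniform field B₁ = μ₀n₁I₁ across the inner coil,
so the flux linkage is N₂Φ = N₂B₁A₂ = μ₀n₁N₂A₂·I₁, giving M = μ₀n₁N₂A₂.
A₂ = πr² = π(1.170×10^-2 m)² = 4.301×10^-4 m².
M = (4π×10⁻⁷)(3240)(952)(4.301×10^-4) = 1.667×10^-3 H.

M ≈ 1.67 mH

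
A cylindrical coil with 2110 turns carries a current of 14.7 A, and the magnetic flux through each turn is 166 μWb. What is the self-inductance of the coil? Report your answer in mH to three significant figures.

L ≈ 23.8 mH

Self-inductance is defined by L = NΦ_B/I (flux linkage over current).
L = (2110)(1.660×10^-4 Wb)/(14.7 A) = 2.383×10^-2 H.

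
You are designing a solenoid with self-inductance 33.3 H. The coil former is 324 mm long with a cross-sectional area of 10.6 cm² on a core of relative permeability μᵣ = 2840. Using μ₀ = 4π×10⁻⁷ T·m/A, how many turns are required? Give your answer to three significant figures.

A = 10.6 cm² = 1.060×10^-3 m².
From L = μ₀μᵣN²A/ℓ, N = √(Lℓ / (μ₀μᵣA)).
N = √[(33.3)(0.324) / ((4π×10⁻⁷)(2840)×1.060×10^-3)] = √(2.852×10^6) ≈ 1688.8.

N ≈ 1690 turns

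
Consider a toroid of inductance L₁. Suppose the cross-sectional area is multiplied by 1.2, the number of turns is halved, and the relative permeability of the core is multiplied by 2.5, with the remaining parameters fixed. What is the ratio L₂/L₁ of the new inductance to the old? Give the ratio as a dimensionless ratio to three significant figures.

For a toroid, L ∝ μᵣN²A/R.
L₂/L₁ = (1.2) × (0.5)^2 × (2.5) = 0.750.

L₂/L₁ = 0.750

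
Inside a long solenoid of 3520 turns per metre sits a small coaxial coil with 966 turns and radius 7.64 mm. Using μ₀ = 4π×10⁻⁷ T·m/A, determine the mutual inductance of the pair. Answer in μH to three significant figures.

M ≈ 784 μH

The outer solenoid produces a uniform field B₁ = μ₀n₁I₁ across the inner coil,
so the flux linkage is N₂Φ = N₂B₁A₂ = μ₀n₁N₂A₂·I₁, giving M = μ₀n₁N₂A₂.
A₂ = πr² = π(7.640×10^-3 m)² = 1.834×10^-4 m².
M = (4π×10⁻⁷)(3520)(966)(1.834×10^-4) = 7.835×10^-4 H.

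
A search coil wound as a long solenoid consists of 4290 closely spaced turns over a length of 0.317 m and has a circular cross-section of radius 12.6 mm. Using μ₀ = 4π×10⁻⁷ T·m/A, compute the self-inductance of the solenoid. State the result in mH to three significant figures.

A = πr² = π(1.260×10^-2 m)² = 4.988×10^-4 m².
For a long solenoid, L = μ₀N²A/ℓ.
L = (4π×10⁻⁷)(4290)²(4.988×10^-4)/(0.317 m) = 3.639×10^-2 H.

L ≈ 36.4 mH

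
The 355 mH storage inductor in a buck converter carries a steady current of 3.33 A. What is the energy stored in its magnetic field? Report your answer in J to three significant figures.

U ≈ 1.97 J

Stored magnetic energy: U = ½LI².
U = ½(0.355 H)(3.33 A)² = 1.968 J.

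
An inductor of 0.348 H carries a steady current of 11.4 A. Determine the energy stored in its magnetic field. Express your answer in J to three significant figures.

U ≈ 22.6 J

Stored magnetic energy: U = ½LI².
U = ½(0.348 H)(11.4 A)² = 22.61 J.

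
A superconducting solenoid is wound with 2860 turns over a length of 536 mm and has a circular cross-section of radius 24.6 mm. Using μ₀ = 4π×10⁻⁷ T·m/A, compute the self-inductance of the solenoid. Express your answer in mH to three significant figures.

A = πr² = π(2.460×10^-2 m)² = 1.901×10^-3 m².
For a long solenoid, L = μ₀N²A/ℓ.
L = (4π×10⁻⁷)(2860)²(1.901×10^-3)/(0.536 m) = 3.646×10^-2 H.

L ≈ 36.5 mH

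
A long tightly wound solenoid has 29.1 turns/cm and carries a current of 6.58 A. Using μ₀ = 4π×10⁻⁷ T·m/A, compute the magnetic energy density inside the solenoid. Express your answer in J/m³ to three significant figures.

u ≈ 230 J/m³

B = μ₀nI = (4π×10⁻⁷)(2.910×10^3)(6.58) = 2.406×10^-2 T.
u = B²/(2μ₀) = (2.406×10^-2)²/(2×4π×10⁻⁷) = 230.4 J/m³.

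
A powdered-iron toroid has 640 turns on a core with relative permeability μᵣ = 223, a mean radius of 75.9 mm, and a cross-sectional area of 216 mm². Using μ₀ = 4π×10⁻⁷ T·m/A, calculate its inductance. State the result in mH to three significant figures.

For a thin toroid, L = μ₀μᵣN²A/(2πR).
L = (4π×10⁻⁷)(223)(640)²(2.160×10^-4) / (2π×7.590×10^-2 m) = 5.199×10^-2 H.

L ≈ 52.0 mH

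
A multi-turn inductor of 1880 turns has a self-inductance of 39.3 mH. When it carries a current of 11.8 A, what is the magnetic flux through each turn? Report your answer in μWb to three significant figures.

Φ_B ≈ 247 μWb

From L = NΦ_B/I, the flux per turn is Φ_B = LI/N.
Φ_B = (3.930×10^-2 H)(11.8 A)/1880 = 2.467×10^-4 Wb.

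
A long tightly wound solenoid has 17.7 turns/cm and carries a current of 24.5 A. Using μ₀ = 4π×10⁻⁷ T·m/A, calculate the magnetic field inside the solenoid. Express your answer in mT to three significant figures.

B ≈ 54.5 mT

Inside a long solenoid, B = μ₀nI.
B = (4π×10⁻⁷)(1.770×10^3 m⁻¹)(24.5 A) = 5.449×10^-2 T.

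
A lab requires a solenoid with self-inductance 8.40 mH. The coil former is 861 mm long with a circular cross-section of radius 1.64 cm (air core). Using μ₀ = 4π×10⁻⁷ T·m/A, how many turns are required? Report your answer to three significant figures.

N ≈ 2610 turns

A = πr² = π(1.640×10^-2 m)² = 8.450×10^-4 m².
From L = μ₀N²A/ℓ, N = √(Lℓ / (μ₀A)).
N = √[(8.400×10^-3)(0.861) / ((4π×10⁻⁷)×8.450×10^-4)] = √(6.811×10^6) ≈ 2609.9.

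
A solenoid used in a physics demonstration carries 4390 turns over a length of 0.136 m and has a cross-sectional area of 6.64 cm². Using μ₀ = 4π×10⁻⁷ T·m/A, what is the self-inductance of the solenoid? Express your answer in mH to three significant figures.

A = 6.64 cm² = 6.640×10^-4 m².
For a long solenoid, L = μ₀N²A/ℓ.
L = (4π×10⁻⁷)(4390)²(6.640×10^-4)/(0.136 m) = 0.1182 H.

L ≈ 118 mH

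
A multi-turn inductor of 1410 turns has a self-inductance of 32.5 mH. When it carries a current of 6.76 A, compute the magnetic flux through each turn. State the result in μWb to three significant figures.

Φ_B ≈ 156 μWb

From L = NΦ_B/I, the flux per turn is Φ_B = LI/N.
Φ_B = (3.250×10^-2 H)(6.76 A)/1410 = 1.558×10^-4 Wb.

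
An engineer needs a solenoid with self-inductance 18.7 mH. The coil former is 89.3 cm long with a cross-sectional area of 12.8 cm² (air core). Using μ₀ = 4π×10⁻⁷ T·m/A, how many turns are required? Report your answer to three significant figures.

A = 12.8 cm² = 1.280×10^-3 m².
From L = μ₀N²A/ℓ, N = √(Lℓ / (μ₀A)).
N = √[(1.870×10^-2)(0.893) / ((4π×10⁻⁷)×1.280×10^-3)] = √(1.038×10^7) ≈ 3222.1.

N ≈ 3220 turns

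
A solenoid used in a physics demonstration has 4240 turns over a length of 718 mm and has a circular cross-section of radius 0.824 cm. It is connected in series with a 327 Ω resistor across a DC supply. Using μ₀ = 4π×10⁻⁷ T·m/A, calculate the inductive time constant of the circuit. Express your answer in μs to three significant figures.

τ ≈ 20.5 μs

A = πr² = π(8.240×10^-3 m)² = 2.133×10^-4 m².
L = μ₀N²A/ℓ = (4π×10⁻⁷)(4240)²(2.133×10^-4)/(0.718) = 6.712×10^-3 H.
τ = L/R = (6.712×10^-3)/(327) = 2.052×10^-5 s.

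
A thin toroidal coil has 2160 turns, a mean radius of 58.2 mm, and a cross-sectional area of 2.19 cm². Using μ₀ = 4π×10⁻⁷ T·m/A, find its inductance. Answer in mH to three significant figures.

L ≈ 3.51 mH

For a thin toroid, L = μ₀N²A/(2πR).
L = (4π×10⁻⁷)(2160)²(2.190×10^-4) / (2π×5.820×10^-2 m) = 3.511×10^-3 H.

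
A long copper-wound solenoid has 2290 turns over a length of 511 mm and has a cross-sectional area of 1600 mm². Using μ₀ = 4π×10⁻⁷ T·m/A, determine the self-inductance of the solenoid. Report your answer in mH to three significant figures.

L ≈ 20.6 mH

A = 1600 mm² = 1.600×10^-3 m².
For a long solenoid, L = μ₀N²A/ℓ.
L = (4π×10⁻⁷)(2290)²(1.600×10^-3)/(0.511 m) = 2.063×10^-2 H.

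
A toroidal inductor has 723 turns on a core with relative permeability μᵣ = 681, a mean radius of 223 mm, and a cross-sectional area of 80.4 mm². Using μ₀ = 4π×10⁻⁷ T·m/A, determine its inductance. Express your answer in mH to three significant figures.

For a thin toroid, L = μ₀μᵣN²A/(2πR).
L = (4π×10⁻⁷)(681)(723)²(8.040×10^-5) / (2π×0.223 m) = 2.567×10^-2 H.

L ≈ 25.7 mH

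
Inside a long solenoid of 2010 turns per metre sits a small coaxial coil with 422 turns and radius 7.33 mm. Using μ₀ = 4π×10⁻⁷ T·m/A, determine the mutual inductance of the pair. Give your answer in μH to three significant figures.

M ≈ 180 μH

The outer solenoid produces a uniform field B₁ = μ₀n₁I₁ across the inner coil,
so the flux linkage is N₂Φ = N₂B₁A₂ = μ₀n₁N₂A₂·I₁, giving M = μ₀n₁N₂A₂.
A₂ = πr² = π(7.330×10^-3 m)² = 1.688×10^-4 m².
M = (4π×10⁻⁷)(2010)(422)(1.688×10^-4) = 1.799×10^-4 H.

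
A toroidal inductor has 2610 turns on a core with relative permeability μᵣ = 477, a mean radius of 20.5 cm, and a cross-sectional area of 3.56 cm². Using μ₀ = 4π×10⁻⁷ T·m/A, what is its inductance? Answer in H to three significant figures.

L ≈ 1.13 H

For a thin toroid, L = μ₀μᵣN²A/(2πR).
L = (4π×10⁻⁷)(477)(2610)²(3.560×10^-4) / (2π×0.205 m) = 1.129 H.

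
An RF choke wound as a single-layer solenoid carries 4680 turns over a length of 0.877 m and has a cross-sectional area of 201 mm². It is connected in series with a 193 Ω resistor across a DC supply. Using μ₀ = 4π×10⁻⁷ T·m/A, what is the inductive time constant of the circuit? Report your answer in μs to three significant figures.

A = 201 mm² = 2.010×10^-4 m².
L = μ₀N²A/ℓ = (4π×10⁻⁷)(4680)²(2.010×10^-4)/(0.877) = 6.308×10^-3 H.
τ = L/R = (6.308×10^-3)/(193) = 3.268×10^-5 s.

τ ≈ 32.7 μs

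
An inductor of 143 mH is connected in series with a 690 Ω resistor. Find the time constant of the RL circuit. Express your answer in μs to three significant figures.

τ = L/R = (0.143 H)/(690 Ω) = 2.072×10^-4 s.

τ ≈ 207 μs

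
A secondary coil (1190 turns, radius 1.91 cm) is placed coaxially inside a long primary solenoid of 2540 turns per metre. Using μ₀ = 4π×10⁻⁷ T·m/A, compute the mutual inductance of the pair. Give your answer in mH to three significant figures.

M ≈ 4.35 mH

The outer solenoid produces a uniform field B₁ = μ₀n₁I₁ across the inner coil,
so the flux linkage is N₂Φ = N₂B₁A₂ = μ₀n₁N₂A₂·I₁, giving M = μ₀n₁N₂A₂.
A₂ = πr² = π(1.910×10^-2 m)² = 1.146×10^-3 m².
M = (4π×10⁻⁷)(2540)(1190)(1.146×10^-3) = 4.353×10^-3 H.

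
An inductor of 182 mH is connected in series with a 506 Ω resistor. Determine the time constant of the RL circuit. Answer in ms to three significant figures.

τ ≈ 0.360 ms

τ = L/R = (0.182 H)/(506 Ω) = 3.597×10^-4 s.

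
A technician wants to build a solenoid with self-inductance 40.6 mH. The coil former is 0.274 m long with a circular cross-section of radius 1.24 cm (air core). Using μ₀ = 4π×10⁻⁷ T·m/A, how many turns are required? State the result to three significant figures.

A = πr² = π(1.240×10^-2 m)² = 4.831×10^-4 m².
From L = μ₀N²A/ℓ, N = √(Lℓ / (μ₀A)).
N = √[(4.060×10^-2)(0.274) / ((4π×10⁻⁷)×4.831×10^-4)] = √(1.833×10^7) ≈ 4280.9.

N ≈ 4280 turns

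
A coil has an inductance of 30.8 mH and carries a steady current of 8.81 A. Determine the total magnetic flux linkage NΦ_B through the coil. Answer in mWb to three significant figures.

From L = NΦ_B/I, the flux linkage is NΦ_B = LI.
NΦ_B = (3.080×10^-2 H)(8.81 A) = 0.2713 Wb.

NΦ_B ≈ 271 mWb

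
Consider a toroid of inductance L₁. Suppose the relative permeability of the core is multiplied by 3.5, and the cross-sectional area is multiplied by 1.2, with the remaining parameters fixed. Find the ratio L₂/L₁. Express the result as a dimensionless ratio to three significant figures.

L₂/L₁ = 4.20

For a toroid, L ∝ μᵣN²A/R.
L₂/L₁ = (3.5) × (1.2) = 4.20.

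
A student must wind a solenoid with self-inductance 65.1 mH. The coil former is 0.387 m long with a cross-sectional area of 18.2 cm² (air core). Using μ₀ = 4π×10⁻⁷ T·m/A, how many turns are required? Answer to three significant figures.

A = 18.2 cm² = 1.820×10^-3 m².
From L = μ₀N²A/ℓ, N = √(Lℓ / (μ₀A)).
N = √[(6.510×10^-2)(0.387) / ((4π×10⁻⁷)×1.820×10^-3)] = √(1.102×10^7) ≈ 3319.0.

N ≈ 3320 turns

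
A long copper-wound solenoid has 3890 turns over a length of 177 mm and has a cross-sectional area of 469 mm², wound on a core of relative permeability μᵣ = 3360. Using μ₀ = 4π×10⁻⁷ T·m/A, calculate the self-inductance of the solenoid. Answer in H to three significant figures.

A = 469 mm² = 4.690×10^-4 m².
For a long solenoid, L = μ₀μᵣN²A/ℓ.
L = (4π×10⁻⁷)(3360)(3890)²(4.690×10^-4)/(0.177 m) = 169.3 H.

L ≈ 169 H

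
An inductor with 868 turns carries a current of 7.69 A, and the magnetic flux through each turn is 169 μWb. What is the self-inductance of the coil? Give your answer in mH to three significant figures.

L ≈ 19.1 mH

Self-inductance is defined by L = NΦ_B/I (flux linkage over current).
L = (868)(1.690×10^-4 Wb)/(7.69 A) = 1.908×10^-2 H.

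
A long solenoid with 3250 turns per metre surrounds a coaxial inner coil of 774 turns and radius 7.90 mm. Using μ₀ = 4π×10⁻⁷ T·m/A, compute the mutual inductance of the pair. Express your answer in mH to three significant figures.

M ≈ 0.620 mH

The outer solenoid produces a uniform field B₁ = μ₀n₁I₁ across the inner coil,
so the flux linkage is N₂Φ = N₂B₁A₂ = μ₀n₁N₂A₂·I₁, giving M = μ₀n₁N₂A₂.
A₂ = πr² = π(7.900×10^-3 m)² = 1.961×10^-4 m².
M = (4π×10⁻⁷)(3250)(774)(1.961×10^-4) = 6.198×10^-4 H.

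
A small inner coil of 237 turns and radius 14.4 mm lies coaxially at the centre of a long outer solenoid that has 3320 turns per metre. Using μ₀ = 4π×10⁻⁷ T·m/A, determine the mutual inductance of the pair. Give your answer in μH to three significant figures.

M ≈ 644 μH

The outer solenoid produces a uniform field B₁ = μ₀n₁I₁ across the inner coil,
so the flux linkage is N₂Φ = N₂B₁A₂ = μ₀n₁N₂A₂·I₁, giving M = μ₀n₁N₂A₂.
A₂ = πr² = π(1.440×10^-2 m)² = 6.514×10^-4 m².
M = (4π×10⁻⁷)(3320)(237)(6.514×10^-4) = 6.441×10^-4 H.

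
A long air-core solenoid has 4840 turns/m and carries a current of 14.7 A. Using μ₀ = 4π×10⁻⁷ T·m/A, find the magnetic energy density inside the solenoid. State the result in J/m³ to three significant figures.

B = μ₀nI = (4π×10⁻⁷)(4.840×10^3)(14.7) = 8.941×10^-2 T.
u = B²/(2μ₀) = (8.941×10^-2)²/(2×4π×10⁻⁷) = 3.181×10^3 J/m³.

u ≈ 3180 J/m³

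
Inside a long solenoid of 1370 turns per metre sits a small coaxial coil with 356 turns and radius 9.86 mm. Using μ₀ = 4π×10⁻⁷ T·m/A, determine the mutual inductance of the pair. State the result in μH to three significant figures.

M ≈ 187 μH

The outer solenoid produces a uniform field B₁ = μ₀n₁I₁ across the inner coil,
so the flux linkage is N₂Φ = N₂B₁A₂ = μ₀n₁N₂A₂·I₁, giving M = μ₀n₁N₂A₂.
A₂ = πr² = π(9.860×10^-3 m)² = 3.054×10^-4 m².
M = (4π×10⁻⁷)(1370)(356)(3.054×10^-4) = 1.872×10^-4 H.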